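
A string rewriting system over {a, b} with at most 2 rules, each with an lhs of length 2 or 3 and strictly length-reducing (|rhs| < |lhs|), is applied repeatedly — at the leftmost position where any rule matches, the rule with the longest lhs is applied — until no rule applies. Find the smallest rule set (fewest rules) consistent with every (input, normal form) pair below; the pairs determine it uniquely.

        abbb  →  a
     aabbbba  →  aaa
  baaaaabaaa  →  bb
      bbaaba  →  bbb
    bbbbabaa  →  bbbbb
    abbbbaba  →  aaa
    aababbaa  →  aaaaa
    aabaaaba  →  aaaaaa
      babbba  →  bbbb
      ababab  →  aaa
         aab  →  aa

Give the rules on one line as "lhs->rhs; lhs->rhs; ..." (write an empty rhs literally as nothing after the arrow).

ab->a; ba->b

  | abbb => abb => ab => a
  | aabbbba => aabbba => aabba => aaba => aaa
  | baaaaabaaa => baaaabaaa => baaabaaa => baabaaa => babaaa => bbaaa => bbaa => bba => bb
  | bbaaba => bbaba => bbba => bbb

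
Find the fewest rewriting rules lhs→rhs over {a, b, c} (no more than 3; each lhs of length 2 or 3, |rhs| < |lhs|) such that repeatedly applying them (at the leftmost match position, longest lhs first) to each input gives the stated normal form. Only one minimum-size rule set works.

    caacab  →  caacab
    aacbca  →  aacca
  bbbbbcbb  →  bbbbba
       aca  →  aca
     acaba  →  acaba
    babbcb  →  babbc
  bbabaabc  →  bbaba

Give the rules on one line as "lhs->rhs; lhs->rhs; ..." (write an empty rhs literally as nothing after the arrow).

abc->; cb->c; cbb->a

  | caacab
  | aacbca => aacca
  | bbbbbcbb => bbbbba
  | aca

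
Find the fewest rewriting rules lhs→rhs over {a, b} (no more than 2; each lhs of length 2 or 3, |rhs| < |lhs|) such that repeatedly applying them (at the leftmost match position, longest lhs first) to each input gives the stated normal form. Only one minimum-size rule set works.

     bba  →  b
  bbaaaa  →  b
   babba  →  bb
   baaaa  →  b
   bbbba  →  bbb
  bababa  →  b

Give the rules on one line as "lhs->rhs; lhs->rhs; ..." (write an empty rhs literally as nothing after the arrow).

  | bba => b
  | bbaaaa => baaa => baa => ba => b
  | babba => bbba => bb
  | baaaa => baaa => baa => ba => b

ba->b; bba->b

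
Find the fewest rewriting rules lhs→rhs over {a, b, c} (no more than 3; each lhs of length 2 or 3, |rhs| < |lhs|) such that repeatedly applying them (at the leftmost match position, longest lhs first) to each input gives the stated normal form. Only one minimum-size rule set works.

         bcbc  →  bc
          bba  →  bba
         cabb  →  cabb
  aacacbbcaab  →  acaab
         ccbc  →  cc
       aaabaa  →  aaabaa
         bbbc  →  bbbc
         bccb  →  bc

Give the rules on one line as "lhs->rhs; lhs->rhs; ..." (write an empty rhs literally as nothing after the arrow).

  | bcbc => bc
  | bba
  | cabb
  | aacacbbcaab => aacbcaab => acaab

acb->; cb->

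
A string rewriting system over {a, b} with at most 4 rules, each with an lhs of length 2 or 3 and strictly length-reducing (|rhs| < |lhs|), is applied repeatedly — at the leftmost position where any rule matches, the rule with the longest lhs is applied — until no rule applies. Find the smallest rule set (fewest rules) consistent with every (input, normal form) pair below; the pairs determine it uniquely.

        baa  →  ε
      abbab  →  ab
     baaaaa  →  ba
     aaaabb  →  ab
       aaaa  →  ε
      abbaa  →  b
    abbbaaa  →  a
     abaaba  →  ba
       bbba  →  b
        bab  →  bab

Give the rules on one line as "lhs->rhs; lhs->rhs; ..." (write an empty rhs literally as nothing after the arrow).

  | baa => bb => ε
  | abbab => ab
  | baaaaa => bbaaa => aaa => ba
  | aaaabb => baabb => bbbb => ab

aa->b; abb->; bb->; bbb->a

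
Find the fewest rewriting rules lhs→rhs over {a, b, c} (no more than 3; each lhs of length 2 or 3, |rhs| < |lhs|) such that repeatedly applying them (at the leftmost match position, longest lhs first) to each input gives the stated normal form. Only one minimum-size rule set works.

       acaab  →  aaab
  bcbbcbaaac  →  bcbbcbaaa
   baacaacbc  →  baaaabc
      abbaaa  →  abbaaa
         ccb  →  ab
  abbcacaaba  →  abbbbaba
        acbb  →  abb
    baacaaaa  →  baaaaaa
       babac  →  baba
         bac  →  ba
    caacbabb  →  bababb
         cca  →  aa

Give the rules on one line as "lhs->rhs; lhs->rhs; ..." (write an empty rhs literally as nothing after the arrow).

ac->a; ca->b; cc->a

  | acaab => aaab
  | bcbbcbaaac => bcbbcbaaa
  | baacaacbc => baaaacbc => baaaabc
  | abbaaa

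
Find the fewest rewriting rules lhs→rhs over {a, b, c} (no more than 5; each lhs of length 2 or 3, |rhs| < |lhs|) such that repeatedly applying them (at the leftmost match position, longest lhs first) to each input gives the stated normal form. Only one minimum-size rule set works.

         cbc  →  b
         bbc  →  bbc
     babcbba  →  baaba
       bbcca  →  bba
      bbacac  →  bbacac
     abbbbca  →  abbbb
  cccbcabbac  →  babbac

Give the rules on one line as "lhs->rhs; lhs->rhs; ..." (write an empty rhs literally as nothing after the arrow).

bca->b; bcb->a; cbc->b; cc->

  | cbc => b
  | bbc
  | babcbba => baaba
  | bbcca => bba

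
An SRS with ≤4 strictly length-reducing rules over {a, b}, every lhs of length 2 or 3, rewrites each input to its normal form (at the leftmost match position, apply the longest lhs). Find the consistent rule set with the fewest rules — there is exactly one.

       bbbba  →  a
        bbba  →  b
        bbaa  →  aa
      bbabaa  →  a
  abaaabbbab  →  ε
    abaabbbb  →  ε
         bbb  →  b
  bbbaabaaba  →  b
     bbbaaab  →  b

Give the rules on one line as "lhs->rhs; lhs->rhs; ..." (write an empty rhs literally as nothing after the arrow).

ab->b; ba->b; baa->a; bb->

  | bbbba => bba => a
  | bbba => ba => b
  | bbaa => aa
  | bbabaa => abaa => baa => a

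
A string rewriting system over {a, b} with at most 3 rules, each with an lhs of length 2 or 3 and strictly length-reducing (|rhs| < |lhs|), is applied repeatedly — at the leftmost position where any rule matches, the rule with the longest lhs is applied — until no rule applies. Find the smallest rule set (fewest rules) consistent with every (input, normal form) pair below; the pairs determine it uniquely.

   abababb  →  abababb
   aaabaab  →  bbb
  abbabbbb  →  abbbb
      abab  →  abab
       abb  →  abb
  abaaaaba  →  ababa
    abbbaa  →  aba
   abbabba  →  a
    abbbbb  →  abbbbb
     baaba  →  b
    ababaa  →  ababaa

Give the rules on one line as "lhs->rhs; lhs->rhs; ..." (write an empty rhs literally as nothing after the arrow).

  | abababb
  | aaabaab => baab => bbb
  | abbabbbb => abbbb
  | abab

aaa->; aab->bb; bba->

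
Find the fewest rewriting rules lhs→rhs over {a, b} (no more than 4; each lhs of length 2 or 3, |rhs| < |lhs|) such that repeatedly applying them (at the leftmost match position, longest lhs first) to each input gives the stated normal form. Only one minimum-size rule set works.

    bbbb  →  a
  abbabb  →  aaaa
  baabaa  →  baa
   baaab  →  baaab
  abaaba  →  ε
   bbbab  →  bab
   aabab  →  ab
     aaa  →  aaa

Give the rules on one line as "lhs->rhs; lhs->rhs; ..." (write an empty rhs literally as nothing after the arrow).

aba->; bb->a; bbb->b

  | bbbb => bb => a
  | abbabb => aaabb => aaaa
  | baabaa => baa
  | baaab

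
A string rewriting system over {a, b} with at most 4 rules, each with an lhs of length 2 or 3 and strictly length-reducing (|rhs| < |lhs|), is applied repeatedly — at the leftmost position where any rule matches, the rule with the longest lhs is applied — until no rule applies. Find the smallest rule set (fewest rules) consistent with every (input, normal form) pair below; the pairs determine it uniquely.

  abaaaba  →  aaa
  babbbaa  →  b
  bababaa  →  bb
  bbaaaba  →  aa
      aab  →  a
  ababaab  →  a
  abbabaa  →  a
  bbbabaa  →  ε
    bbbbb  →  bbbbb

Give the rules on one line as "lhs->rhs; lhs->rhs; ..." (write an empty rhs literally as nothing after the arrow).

  | abaaaba => aaaba => aaa
  | babbbaa => bbbbaa => bbaba => abba => ba => b
  | bababaa => bbabaa => abbaa => baa => bb
  | bbaaaba => abaaba => aaba => aa

ab->; ba->b; baa->bb; bba->ab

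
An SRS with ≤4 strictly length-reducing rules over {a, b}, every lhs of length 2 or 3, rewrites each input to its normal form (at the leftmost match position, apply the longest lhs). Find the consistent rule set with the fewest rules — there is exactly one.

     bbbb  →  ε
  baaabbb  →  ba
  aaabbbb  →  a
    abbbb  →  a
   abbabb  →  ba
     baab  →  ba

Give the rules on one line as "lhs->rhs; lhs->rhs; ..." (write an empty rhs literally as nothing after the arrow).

  | bbbb => bb => ε
  | baaabbb => baabab => baab => ba
  | aaabbbb => aababb => aabb => aba => a
  | abbbb => babb => bba => a

ab->; abb->ba; bb->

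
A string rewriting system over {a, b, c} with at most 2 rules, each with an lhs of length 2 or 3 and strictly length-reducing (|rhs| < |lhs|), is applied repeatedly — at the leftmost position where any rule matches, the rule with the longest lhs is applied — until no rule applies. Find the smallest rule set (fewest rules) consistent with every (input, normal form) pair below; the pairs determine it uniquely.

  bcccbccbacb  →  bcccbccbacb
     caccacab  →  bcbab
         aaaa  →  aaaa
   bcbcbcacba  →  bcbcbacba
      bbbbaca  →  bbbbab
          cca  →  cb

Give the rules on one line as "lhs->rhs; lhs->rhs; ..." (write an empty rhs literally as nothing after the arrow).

bca->ba; ca->b

  | bcccbccbacb
  | caccacab => bccacab => bcbcab => bcbab
  | aaaa
  | bcbcbcacba => bcbcbacba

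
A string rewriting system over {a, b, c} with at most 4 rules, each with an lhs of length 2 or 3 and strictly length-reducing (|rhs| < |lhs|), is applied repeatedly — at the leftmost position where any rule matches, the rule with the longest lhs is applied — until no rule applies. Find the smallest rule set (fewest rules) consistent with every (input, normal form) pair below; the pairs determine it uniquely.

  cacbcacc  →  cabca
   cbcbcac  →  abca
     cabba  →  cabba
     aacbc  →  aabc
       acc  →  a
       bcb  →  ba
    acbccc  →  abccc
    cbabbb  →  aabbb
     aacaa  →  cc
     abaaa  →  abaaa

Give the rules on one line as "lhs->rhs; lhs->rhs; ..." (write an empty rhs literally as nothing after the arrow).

  | cacbcacc => cabcacc => cabcac => cabca
  | cbcbcac => acbcac => abcac => abca
  | cabba
  | aacbc => aabc

ac->a; aca->cc; cb->a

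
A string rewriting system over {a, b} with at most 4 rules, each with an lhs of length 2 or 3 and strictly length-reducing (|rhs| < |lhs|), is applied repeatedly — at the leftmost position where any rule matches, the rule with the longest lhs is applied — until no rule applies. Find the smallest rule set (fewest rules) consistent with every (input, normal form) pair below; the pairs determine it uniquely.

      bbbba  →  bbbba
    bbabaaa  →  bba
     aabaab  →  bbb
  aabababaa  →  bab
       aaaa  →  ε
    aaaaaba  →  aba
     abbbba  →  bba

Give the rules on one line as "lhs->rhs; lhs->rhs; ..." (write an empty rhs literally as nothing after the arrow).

aa->; abb->; baa->bb

  | bbbba
  | bbabaaa => bbabba => bba
  | aabaab => baab => bbb
  | aabababaa => bababaa => bababb => bab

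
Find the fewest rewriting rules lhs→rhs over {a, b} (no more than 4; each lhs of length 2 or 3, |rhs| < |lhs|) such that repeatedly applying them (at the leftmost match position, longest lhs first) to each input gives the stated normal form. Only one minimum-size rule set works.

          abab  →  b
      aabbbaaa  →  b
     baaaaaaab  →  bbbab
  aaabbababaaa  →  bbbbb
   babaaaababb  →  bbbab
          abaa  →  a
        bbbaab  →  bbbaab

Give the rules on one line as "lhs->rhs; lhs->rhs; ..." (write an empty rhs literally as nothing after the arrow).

  | abab => b
  | aabbbaaa => aabbaaa => aabaaa => aaa => b
  | baaaaaaab => bbaaaab => bbbab
  | aaabbababaaa => bbbababaaa => bbbbaaa => bbbbb

aaa->b; aba->; abb->ab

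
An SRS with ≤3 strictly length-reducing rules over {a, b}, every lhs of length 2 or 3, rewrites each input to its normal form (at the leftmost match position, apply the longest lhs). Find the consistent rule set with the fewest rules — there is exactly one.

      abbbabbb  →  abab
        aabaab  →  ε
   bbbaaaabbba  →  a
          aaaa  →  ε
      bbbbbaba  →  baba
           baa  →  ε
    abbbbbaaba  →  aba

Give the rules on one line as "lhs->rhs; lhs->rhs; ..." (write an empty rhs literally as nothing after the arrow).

aa->b; bb->

  | abbbabbb => ababbb => abab
  | aabaab => bbaab => aab => bb => ε
  | bbbaaaabbba => baaaabbba => bbaabbba => aabbba => bbbba => bba => a
  | aaaa => baa => bb => ε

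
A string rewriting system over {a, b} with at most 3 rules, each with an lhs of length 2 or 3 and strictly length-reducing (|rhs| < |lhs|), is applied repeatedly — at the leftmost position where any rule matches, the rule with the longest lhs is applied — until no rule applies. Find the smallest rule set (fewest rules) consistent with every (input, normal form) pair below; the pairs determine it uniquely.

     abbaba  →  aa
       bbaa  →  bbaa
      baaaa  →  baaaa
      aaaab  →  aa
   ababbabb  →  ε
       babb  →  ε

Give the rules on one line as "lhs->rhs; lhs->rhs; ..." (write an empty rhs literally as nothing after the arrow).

aab->; ab->; bab->a

  | abbaba => baba => aa
  | bbaa
  | baaaa
  | aaaab => aa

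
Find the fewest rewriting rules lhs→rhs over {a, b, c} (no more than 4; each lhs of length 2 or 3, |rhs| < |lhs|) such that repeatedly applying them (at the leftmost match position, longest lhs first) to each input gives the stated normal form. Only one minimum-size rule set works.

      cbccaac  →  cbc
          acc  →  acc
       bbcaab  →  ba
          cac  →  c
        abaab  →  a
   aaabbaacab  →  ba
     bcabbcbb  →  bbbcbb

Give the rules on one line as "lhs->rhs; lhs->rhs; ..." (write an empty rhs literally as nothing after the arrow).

ab->b; bab->a; ca->

  | cbccaac => cbcac => cbc
  | acc
  | bbcaab => bbab => ba
  | cac => c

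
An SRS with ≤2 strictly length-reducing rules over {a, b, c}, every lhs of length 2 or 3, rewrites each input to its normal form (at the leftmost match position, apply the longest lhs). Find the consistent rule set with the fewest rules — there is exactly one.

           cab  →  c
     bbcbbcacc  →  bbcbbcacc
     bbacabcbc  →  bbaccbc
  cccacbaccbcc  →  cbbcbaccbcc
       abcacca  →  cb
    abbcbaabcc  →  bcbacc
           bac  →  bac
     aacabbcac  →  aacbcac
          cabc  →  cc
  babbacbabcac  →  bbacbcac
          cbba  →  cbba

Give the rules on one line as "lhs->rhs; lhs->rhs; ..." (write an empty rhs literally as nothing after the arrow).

  | cab => c
  | bbcbbcacc
  | bbacabcbc => bbaccbc
  | cccacbaccbcc => cbbcbaccbcc

ab->; cca->bb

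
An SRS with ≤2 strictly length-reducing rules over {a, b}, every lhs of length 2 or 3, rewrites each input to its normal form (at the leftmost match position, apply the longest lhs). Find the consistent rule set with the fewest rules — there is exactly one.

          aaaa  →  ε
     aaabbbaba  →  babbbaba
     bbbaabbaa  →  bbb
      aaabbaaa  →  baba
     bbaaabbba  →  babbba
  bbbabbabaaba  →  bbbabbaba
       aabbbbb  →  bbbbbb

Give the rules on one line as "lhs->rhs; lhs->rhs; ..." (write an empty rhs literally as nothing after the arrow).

  | aaaa => baa => ε
  | aaabbbaba => babbbaba
  | bbbaabbaa => bbbbaa => bbb
  | aaabbaaa => babbaaa => baba

aa->b; baa->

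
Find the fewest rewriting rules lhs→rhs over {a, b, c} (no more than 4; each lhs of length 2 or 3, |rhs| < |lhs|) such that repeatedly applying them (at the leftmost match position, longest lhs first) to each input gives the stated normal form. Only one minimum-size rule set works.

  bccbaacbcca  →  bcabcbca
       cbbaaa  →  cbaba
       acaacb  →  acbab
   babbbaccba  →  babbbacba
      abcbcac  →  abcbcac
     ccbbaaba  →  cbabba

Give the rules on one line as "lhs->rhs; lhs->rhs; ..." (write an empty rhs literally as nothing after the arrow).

  | bccbaacbcca => bcbaacbcca => bcabcbcca => bcabcbca
  | cbbaaa => cbaba
  | acaacb => acbab
  | babbbaccba => babbbacba

aac->ba; baa->ab; cc->c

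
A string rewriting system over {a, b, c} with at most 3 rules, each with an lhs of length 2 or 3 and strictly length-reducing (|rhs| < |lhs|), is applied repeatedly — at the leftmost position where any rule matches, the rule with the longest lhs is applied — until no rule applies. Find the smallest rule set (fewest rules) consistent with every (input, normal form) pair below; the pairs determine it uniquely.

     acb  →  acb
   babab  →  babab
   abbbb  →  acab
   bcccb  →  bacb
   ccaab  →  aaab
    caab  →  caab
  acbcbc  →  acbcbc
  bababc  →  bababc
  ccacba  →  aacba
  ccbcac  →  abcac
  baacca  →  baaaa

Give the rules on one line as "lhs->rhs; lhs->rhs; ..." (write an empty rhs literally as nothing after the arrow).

bbb->ca; cc->a

  | acb
  | babab
  | abbbb => acab
  | bcccb => bacb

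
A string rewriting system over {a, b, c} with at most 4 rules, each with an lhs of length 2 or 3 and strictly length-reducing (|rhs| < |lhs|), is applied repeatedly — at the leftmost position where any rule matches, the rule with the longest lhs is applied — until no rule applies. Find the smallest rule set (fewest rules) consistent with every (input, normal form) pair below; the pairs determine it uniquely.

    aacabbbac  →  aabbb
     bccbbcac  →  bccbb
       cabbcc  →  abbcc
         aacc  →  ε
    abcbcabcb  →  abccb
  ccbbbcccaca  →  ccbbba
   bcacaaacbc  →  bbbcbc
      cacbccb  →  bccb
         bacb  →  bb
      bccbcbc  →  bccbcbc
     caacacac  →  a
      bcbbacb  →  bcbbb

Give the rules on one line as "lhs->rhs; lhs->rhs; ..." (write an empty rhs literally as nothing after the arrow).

  | aacabbbac => aabbbac => aabbb
  | bccbbcac => bccbbac => bccbb
  | cabbcc => abbcc
  | aacc => ac => ε

aaa->bb; ac->; bab->; ca->a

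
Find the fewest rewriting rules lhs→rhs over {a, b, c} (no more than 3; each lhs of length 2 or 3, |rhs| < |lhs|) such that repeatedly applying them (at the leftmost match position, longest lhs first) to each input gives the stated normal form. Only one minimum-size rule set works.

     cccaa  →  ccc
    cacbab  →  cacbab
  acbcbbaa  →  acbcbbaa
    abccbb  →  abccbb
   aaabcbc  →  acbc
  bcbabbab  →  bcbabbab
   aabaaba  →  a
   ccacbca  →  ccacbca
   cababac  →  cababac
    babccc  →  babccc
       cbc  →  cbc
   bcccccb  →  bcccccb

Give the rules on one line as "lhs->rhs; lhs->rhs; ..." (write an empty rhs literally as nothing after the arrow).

aab->; caa->c

  | cccaa => ccc
  | cacbab
  | acbcbbaa
  | abccbb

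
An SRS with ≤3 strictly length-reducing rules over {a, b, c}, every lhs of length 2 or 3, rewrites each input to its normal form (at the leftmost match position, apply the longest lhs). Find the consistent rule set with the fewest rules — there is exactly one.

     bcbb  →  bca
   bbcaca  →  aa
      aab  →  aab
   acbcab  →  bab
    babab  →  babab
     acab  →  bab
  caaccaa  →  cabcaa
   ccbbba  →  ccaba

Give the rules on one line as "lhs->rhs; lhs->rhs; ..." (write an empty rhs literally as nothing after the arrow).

  | bcbb => bca
  | bbcaca => acaca => baca => bba => aa
  | aab
  | acbcab => bbcab => acab => bab

ac->b; bb->a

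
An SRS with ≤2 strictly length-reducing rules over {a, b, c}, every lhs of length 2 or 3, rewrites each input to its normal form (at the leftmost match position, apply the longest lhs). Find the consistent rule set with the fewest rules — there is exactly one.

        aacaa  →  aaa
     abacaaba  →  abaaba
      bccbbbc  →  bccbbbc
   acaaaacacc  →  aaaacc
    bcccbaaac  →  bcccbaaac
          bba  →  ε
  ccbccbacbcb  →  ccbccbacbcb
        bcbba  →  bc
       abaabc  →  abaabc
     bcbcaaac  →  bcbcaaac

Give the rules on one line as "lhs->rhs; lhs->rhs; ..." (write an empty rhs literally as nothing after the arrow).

  | aacaa => aaa
  | abacaaba => abaaba
  | bccbbbc
  | acaaaacacc => aaaacacc => aaaacc

aca->a; bba->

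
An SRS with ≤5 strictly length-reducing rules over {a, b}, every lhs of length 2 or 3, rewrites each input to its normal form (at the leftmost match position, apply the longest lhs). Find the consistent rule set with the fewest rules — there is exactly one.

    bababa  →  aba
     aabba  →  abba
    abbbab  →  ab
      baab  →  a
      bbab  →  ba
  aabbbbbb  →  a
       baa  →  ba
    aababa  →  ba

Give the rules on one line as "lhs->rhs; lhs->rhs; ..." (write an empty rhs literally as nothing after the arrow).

aa->a; aaa->ba; bab->a; bbb->

  | bababa => aaba => aba
  | aabba => abba
  | abbbab => aab => ab
  | baab => bab => a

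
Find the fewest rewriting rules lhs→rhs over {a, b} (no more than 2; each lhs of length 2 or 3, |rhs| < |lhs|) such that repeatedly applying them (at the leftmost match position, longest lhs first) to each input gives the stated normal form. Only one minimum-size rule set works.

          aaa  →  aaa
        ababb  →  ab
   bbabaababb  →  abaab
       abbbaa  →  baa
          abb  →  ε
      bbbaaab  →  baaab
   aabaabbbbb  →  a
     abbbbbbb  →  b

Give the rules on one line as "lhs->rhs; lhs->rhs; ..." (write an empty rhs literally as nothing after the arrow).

  | aaa
  | ababb => ab
  | bbabaababb => abaababb => abaab
  | abbbaa => baa

abb->; bb->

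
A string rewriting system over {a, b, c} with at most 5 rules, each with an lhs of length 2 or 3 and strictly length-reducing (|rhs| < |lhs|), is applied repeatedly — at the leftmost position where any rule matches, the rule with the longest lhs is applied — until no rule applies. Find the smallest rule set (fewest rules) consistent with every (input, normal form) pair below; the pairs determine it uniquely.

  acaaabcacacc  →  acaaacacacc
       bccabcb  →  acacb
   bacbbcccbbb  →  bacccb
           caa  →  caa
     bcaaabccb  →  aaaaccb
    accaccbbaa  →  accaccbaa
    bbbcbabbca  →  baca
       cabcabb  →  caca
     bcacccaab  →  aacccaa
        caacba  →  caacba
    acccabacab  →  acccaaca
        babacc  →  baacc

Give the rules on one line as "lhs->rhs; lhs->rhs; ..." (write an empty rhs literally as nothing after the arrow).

ab->a; bb->b; bbc->; bc->a

  | acaaabcacacc => acaaacacacc
  | bccabcb => acabcb => acacb
  | bacbbcccbbb => bacccbbb => bacccbb => bacccb
  | caa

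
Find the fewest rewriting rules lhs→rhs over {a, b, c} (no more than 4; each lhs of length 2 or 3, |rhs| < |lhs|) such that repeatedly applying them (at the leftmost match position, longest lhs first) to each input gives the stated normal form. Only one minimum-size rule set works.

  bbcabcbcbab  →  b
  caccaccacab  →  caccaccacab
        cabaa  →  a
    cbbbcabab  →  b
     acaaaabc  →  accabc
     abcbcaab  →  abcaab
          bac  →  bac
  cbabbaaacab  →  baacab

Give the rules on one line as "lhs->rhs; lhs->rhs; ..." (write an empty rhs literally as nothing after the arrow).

aaa->c; aba->b; bb->b; cb->

  | bbcabcbcbab => bcabcbcbab => bcabcbab => bcabab => bcbb => bb => b
  | caccaccacab
  | cabaa => cba => a
  | cbbbcabab => bbcabab => bcabab => bcbb => bb => b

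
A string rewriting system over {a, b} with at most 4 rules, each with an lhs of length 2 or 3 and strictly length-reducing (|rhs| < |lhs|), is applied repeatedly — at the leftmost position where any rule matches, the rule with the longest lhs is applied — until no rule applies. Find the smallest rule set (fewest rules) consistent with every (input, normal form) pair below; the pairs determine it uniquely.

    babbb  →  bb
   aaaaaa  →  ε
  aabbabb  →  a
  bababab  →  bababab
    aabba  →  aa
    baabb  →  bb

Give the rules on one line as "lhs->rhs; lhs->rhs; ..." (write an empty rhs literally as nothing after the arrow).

aaa->; abb->; baa->

  | babbb => bb
  | aaaaaa => aaa => ε
  | aabbabb => aabb => a
  | bababab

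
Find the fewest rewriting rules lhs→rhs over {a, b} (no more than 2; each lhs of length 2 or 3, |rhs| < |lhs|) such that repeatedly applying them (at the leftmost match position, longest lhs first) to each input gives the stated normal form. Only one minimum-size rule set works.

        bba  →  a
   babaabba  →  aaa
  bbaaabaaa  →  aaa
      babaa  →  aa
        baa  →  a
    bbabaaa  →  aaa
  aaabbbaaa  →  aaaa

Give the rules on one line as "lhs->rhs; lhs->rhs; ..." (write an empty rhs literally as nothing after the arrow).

ba->a; baa->a

  | bba => ba => a
  | babaabba => abaabba => aabba => aaba => aaa
  | bbaaabaaa => baabaaa => abaaa => aaa
  | babaa => abaa => aa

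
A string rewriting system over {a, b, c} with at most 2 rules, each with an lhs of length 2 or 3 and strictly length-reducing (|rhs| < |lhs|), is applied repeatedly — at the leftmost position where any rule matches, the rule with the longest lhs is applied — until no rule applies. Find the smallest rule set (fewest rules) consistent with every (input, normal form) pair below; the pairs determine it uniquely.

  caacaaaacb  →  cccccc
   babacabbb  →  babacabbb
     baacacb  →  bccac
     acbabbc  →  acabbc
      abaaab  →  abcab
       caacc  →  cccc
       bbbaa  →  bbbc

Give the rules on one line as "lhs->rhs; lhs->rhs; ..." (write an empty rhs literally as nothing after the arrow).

  | caacaaaacb => cccaaaacb => ccccaacb => ccccccb => cccccc
  | babacabbb
  | baacacb => bccacb => bccac
  | acbabbc => acabbc

aa->c; cb->c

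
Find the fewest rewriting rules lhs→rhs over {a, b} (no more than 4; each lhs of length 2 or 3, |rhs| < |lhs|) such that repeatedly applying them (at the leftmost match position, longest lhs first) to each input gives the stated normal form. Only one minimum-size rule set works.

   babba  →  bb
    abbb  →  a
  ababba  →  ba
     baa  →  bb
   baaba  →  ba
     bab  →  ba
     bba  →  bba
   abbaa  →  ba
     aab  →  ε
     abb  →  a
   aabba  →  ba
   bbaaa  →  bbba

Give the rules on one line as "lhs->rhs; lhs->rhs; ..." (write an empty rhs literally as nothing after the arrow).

aa->b; aab->; ab->a

  | babba => baba => baa => bb
  | abbb => abb => ab => a
  | ababba => aabba => ba
  | baa => bb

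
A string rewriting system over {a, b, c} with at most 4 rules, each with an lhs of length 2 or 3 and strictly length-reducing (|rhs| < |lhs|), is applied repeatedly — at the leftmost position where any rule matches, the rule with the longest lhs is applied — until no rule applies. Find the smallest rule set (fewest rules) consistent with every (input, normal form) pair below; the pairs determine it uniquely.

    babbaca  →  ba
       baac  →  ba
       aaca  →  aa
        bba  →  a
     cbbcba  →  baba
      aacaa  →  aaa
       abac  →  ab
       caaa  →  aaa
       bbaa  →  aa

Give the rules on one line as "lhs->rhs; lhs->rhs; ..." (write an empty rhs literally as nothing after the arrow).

ac->; bb->c; ca->a; ccc->ba

  | babbaca => bacaca => baca => ba
  | baac => ba
  | aaca => aa
  | bba => ca => a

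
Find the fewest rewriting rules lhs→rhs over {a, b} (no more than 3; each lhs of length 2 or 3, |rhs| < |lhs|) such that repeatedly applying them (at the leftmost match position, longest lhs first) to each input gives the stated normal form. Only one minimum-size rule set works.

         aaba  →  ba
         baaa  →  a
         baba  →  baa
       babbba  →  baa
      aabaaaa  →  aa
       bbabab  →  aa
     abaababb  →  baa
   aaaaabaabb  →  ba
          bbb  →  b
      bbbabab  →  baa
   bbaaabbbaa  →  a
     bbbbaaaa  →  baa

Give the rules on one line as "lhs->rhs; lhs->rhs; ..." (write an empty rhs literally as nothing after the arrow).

aaa->ba; ab->a; bb->

  | aaba => aaa => ba
  | baaa => bba => a
  | baba => baa
  | babbba => babba => baba => baa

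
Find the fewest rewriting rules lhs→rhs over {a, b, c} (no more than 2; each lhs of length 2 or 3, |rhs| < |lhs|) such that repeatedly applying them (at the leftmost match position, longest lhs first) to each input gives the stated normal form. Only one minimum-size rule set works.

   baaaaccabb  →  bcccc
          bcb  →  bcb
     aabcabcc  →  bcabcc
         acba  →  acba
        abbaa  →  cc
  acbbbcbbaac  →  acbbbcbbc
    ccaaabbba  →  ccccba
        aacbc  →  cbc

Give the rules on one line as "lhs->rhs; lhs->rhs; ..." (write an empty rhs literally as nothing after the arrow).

aa->; abb->cc

  | baaaaccabb => baaccabb => bccabb => bcccc
  | bcb
  | aabcabcc => bcabcc
  | acba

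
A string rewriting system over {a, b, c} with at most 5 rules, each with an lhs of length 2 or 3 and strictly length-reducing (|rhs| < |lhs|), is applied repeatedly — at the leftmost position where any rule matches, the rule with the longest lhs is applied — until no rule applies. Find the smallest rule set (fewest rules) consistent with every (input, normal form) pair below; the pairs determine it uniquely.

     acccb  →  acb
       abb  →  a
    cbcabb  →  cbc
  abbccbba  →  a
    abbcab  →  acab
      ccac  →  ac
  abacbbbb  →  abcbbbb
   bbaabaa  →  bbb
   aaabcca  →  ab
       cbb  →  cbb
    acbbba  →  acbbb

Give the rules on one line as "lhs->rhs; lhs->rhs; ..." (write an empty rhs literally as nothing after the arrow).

  | acccb => aacb => acb
  | abb => cc => a
  | cbcabb => cbccc => cbac => cbc
  | abbccbba => ccccbba => accbba => aabba => abba => cca => aa => a

aa->a; abb->cc; ba->b; cc->a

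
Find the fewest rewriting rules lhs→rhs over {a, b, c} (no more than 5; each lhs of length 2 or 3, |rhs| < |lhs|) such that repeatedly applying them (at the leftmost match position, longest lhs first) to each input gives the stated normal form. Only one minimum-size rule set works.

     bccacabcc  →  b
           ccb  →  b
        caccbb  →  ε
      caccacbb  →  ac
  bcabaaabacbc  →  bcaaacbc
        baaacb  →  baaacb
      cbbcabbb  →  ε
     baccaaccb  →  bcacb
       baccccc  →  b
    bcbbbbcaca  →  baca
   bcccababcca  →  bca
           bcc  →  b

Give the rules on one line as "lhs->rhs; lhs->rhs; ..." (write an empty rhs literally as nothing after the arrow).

  | bccacabcc => bacabcc => baccc => bcc => b
  | ccb => b
  | caccbb => ccbb => bb => ε
  | caccacbb => ccacbb => acbb => ac

ab->; acc->c; bb->; cc->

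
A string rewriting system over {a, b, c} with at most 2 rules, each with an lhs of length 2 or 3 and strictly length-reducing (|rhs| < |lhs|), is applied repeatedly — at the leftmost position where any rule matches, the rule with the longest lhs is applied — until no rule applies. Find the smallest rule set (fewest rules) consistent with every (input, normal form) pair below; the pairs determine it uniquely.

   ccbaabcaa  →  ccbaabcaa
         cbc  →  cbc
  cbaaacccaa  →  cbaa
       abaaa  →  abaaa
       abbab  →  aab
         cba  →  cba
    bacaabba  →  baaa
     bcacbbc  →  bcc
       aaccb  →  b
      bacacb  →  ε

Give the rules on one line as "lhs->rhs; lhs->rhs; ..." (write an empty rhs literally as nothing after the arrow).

ac->; bb->

  | ccbaabcaa
  | cbc
  | cbaaacccaa => cbaaccaa => cbacaa => cbaa
  | abaaa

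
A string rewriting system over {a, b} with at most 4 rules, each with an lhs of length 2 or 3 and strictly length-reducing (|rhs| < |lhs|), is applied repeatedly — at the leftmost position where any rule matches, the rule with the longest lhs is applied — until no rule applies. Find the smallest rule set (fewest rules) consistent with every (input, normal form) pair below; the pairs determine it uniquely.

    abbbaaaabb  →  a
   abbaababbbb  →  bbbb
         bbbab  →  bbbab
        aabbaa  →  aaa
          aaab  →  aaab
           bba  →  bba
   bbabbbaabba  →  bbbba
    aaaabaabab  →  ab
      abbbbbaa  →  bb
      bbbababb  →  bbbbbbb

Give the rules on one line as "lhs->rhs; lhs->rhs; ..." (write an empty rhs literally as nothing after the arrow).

  | abbbaaaabb => baaaabb => aabb => a
  | abbaababbbb => aababbbb => abbbbbb => bbbb
  | bbbab
  | aabbaa => aaa

aba->bb; abb->; baa->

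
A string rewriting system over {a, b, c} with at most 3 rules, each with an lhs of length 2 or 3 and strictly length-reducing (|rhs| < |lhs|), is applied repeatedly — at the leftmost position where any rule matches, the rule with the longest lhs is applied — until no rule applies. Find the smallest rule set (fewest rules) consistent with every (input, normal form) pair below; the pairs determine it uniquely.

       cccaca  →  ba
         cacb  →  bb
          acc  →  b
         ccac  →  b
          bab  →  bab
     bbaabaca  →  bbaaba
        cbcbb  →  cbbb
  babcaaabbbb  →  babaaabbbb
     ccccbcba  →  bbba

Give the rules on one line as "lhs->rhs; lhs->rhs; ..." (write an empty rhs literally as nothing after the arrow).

  | cccaca => bcaca => baca => bca => ba
  | cacb => ccb => bb
  | acc => cc => b
  | ccac => bac => bc => b

ac->c; bc->b; cc->b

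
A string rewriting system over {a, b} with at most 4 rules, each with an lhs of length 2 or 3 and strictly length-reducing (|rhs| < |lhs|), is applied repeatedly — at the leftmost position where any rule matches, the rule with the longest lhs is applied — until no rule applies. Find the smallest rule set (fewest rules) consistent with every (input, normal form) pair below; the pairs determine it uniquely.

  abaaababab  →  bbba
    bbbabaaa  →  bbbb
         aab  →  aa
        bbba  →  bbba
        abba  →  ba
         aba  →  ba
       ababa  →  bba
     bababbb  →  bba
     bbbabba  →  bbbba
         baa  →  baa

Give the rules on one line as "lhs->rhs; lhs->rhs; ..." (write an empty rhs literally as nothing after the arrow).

aaa->; ab->a; aba->ba

  | abaaababab => baaababab => bbabab => bbbab => bbba
  | bbbabaaa => bbbbaaa => bbbb
  | aab => aa
  | bbba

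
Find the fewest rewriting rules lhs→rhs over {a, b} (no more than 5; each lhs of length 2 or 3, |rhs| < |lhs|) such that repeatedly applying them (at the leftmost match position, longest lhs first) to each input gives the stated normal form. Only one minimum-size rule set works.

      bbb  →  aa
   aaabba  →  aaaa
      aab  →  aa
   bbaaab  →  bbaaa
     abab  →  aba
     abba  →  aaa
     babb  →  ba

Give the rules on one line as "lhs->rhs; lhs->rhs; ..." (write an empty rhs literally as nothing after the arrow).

  | bbb => aa
  | aaabba => aaaba => aaaa
  | aab => aa
  | bbaaab => bbaaa

aab->aa; abb->aa; bab->ba; bbb->aa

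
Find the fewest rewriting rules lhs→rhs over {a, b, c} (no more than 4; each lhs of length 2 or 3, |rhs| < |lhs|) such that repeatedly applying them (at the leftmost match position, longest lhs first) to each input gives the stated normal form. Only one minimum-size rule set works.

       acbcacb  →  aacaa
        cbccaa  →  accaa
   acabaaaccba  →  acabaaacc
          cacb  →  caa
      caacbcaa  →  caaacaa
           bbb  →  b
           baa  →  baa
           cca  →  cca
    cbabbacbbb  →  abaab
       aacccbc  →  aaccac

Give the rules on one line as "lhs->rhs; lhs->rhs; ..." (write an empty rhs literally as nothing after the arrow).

  | acbcacb => aacacb => aacaa
  | cbccaa => accaa
  | acabaaaccba => acabaaacc
  | cacb => caa

bb->b; cb->a; cba->c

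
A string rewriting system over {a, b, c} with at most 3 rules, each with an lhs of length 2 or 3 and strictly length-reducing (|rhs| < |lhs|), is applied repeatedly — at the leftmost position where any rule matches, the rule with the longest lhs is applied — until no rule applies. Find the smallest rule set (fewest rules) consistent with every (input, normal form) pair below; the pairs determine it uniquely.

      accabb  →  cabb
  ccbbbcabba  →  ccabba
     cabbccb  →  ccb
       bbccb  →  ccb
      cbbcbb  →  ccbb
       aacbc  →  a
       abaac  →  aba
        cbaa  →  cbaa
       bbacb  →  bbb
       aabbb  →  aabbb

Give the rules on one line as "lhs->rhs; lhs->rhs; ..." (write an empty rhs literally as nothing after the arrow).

  | accabb => cabb
  | ccbbbcabba => ccbcabba => ccabba
  | cabbccb => caccb => ccb
  | bbccb => ccb

ac->; bbc->c; bc->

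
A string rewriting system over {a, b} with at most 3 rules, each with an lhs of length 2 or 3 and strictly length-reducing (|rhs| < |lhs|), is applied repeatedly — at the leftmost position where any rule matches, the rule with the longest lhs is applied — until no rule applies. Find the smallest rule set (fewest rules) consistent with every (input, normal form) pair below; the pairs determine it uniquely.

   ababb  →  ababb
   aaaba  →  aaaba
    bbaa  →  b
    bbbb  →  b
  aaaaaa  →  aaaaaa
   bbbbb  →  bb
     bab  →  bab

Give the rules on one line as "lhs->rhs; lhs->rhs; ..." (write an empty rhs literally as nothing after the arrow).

baa->; bbb->

  | ababb
  | aaaba
  | bbaa => b
  | bbbb => b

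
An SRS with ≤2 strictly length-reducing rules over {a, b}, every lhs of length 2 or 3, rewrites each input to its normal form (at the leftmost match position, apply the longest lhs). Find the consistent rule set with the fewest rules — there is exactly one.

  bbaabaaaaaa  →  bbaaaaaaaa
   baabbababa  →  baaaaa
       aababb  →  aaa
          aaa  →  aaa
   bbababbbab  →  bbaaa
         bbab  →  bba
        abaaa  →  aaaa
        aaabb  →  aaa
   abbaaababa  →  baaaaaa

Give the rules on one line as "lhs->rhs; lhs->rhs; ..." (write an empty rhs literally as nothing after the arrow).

  | bbaabaaaaaa => bbaaaaaaaa
  | baabbababa => babaababa => baaababa => baaaaba => baaaaa
  | aababb => aaabb => aaba => aaa
  | aaa

ab->a; abb->ba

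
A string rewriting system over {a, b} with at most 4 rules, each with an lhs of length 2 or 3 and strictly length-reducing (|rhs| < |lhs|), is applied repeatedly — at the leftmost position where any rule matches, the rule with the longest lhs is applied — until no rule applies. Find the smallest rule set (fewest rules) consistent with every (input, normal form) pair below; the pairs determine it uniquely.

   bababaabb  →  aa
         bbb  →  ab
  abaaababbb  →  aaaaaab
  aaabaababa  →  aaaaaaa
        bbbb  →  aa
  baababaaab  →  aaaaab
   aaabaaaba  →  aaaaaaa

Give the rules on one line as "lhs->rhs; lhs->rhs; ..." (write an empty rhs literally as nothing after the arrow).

  | bababaabb => babaabb => baabb => abb => aa
  | bbb => ab
  | abaaababbb => aaaababbb => aaaaabbb => aaaaaab
  | aaabaababa => aaaaababa => aaaaaaba => aaaaaaa

aba->aa; ba->; bb->a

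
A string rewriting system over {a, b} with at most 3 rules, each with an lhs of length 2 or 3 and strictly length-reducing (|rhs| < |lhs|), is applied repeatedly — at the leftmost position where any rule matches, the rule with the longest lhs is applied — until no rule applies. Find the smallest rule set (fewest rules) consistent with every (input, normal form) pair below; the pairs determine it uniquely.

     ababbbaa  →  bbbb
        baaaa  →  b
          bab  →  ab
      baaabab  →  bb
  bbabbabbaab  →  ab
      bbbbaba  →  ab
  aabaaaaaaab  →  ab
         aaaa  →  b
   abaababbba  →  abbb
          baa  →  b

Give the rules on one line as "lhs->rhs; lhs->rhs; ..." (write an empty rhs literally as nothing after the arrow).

  | ababbbaa => aabbbaa => bbbbaa => bbbba => bbbb
  | baaaa => baaa => baa => ba => b
  | bab => ab
  | baaabab => baabab => babab => abab => aab => bb

aa->b; ba->b; bab->ab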